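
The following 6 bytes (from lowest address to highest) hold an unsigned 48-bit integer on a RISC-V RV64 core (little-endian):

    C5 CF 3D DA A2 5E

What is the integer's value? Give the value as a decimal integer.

In little-endian order the low byte comes first in memory.
Reassemble most-significant byte first: 5E A2 DA 3D CF C5 → 0x5EA2DA3DCFC5.
0x5EA2DA3DCFC5 = 104053539196869.

104053539196869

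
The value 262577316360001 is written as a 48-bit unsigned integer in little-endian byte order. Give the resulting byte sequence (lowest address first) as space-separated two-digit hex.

262577316360001 in hexadecimal, padded to 48 bits, is 0xEED00BAAEF41.
Split into bytes (most-significant first): EE D0 0B AA EF 41.
Little-endian stores the least-significant byte at the lowest address.
So at ascending addresses the bytes are 41 EF AA 0B D0 EE.

41 EF AA 0B D0 EE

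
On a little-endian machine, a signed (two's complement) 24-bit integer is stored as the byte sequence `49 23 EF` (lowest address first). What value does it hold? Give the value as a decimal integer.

-1105079

Little-endian: lowest address holds the least-significant byte.
Reassemble most-significant byte first: EF 23 49 → 0xEF2349.
Top bit is set, so as a signed 24-bit value this is 0xEF2349 − 2^24 = -1105079.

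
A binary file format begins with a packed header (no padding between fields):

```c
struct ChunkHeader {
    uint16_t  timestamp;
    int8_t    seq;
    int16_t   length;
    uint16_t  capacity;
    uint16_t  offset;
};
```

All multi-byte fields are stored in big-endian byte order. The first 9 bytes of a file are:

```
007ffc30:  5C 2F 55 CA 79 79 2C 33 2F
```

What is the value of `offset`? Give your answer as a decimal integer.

`offset` follows `timestamp` (2 B), `seq` (1 B), `length` (2 B), `capacity` (2 B), so it starts at offset 2 + 1 + 2 + 2 = 7 and occupies 2 bytes.
Bytes at offsets 7..8: 33 2F.
Big-endian stores the most-significant byte at the lowest address.
The bytes are already most-significant first: 0x332F.
0x332F = 13103.

13103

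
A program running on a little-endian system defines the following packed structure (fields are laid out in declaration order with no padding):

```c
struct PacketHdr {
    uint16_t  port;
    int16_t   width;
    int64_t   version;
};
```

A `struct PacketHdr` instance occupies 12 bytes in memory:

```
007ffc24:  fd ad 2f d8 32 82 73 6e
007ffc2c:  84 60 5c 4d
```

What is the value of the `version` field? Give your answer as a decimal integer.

`version` follows `port` (2 B), `width` (2 B), so it starts at offset 2 + 2 = 4 and occupies 8 bytes.
Bytes at offsets 4..11: 32 82 73 6E 84 60 5C 4D.
Little-endian stores the least-significant byte at the lowest address.
Reassemble most-significant byte first: 4D 5C 60 84 6E 73 82 32 → 0x4D5C60846E738232.
0x4D5C60846E738232 = 5574436560682844722.

5574436560682844722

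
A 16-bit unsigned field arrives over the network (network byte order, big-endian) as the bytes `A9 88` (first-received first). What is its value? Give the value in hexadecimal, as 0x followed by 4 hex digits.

Big-endian stores the most-significant byte at the lowest address.
The bytes are already most-significant first: 0xA988.

0xA988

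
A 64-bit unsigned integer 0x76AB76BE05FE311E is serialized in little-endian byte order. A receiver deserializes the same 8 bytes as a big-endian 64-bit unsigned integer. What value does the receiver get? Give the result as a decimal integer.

2175799395620399990

Stored little-endian, the bytes at ascending addresses are 1E 31 FE 05 BE 76 AB 76.
Read back as big-endian, the last byte is least significant, giving 0x1E31FE05BE76AB76.
0x1E31FE05BE76AB76 = 2175799395620399990.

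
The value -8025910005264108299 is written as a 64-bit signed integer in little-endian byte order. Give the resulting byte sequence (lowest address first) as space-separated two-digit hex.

Two's complement of -8025910005264108299 in 64 bits: 8025910005264108299 = 0x6F61C2A06F054B0B; invert → 0x909E3D5F90FAB4F4; add 1 → 0x909E3D5F90FAB4F5.
Split into bytes (most-significant first): 90 9E 3D 5F 90 FA B4 F5.
Little-endian: lowest address holds the least-significant byte.
So at ascending addresses the bytes are F5 B4 FA 90 5F 3D 9E 90.

F5 B4 FA 90 5F 3D 9E 90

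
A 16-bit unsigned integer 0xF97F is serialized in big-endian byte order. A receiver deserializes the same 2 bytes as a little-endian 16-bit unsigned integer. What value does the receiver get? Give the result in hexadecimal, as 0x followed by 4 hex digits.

Stored big-endian, the bytes at ascending addresses are F9 7F.
Read back as little-endian, the first byte is least significant, giving 0x7FF9.

0x7FF9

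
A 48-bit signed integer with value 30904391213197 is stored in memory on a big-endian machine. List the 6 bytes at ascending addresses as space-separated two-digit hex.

1C 1B 7D 42 A0 8D

30904391213197 in hexadecimal, padded to 48 bits, is 0x1C1B7D42A08D.
Split into bytes (most-significant first): 1C 1B 7D 42 A0 8D.
Big-endian: lowest address holds the most-significant byte.
So the memory order matches the most-significant-first order: 1C 1B 7D 42 A0 8D.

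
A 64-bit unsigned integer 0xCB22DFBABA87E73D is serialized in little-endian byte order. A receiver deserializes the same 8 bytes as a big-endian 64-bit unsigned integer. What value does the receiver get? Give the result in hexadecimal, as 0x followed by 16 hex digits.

0x3DE787BABADF22CB

Stored little-endian, the bytes at ascending addresses are 3D E7 87 BA BA DF 22 CB.
Read back as big-endian, the last byte is least significant, giving 0x3DE787BABADF22CB.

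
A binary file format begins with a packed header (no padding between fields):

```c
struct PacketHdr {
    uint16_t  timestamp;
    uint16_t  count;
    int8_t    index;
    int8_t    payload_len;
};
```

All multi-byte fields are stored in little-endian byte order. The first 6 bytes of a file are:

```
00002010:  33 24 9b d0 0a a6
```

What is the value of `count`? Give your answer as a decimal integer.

`count` follows `timestamp` (2 bytes), so it starts at byte offset 2 and occupies 2 bytes.
Bytes at offsets 2..3: 9B D0.
Little-endian stores the least-significant byte at the lowest address.
Reassemble most-significant byte first: D0 9B → 0xD09B.
0xD09B = 53403.

53403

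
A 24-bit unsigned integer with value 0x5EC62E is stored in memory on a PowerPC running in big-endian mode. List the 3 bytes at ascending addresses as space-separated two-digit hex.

5E C6 2E

Split into bytes (most-significant first): 5E C6 2E.
Big-endian: lowest address holds the most-significant byte.
So the memory order matches the most-significant-first order: 5E C6 2E.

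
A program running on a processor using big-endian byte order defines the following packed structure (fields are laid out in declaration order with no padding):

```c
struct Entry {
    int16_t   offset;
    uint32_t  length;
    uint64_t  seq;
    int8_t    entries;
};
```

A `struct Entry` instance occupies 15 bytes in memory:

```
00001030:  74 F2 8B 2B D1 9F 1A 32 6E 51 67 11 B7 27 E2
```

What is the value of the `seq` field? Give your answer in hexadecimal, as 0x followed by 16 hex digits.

`seq` follows `offset` (2 B), `length` (4 B), so it starts at offset 2 + 4 = 6 and occupies 8 bytes.
Bytes at offsets 6..13: 1A 32 6E 51 67 11 B7 27.
Big-endian: lowest address holds the most-significant byte.
The bytes are already most-significant first: 0x1A326E516711B727.

0x1A326E516711B727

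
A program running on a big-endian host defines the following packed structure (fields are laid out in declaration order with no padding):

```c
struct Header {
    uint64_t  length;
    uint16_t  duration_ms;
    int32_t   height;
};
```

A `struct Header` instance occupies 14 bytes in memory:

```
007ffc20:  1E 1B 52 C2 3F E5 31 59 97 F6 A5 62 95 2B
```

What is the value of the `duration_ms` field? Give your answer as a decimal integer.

38902

`duration_ms` follows `length` (8 bytes), so it starts at byte offset 8 and occupies 2 bytes.
Bytes at offsets 8..9: 97 F6.
Big-endian: lowest address holds the most-significant byte.
The bytes are already most-significant first: 0x97F6.
0x97F6 = 38902.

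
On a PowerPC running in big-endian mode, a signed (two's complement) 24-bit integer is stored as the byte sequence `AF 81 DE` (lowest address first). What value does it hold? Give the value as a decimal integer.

-5275170

In big-endian order the high byte comes first in memory.
The bytes are already most-significant first: 0xAF81DE.
Top bit is set, so as a signed 24-bit value this is 0xAF81DE − 2^24 = -5275170.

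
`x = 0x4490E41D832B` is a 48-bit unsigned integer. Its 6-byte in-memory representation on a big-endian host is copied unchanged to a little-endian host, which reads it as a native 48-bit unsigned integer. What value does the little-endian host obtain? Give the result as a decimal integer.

Stored big-endian, the bytes at ascending addresses are 44 90 E4 1D 83 2B.
Read back as little-endian, the first byte is least significant, giving 0x2B831DE49044.
0x2B831DE49044 = 47842142228548.

47842142228548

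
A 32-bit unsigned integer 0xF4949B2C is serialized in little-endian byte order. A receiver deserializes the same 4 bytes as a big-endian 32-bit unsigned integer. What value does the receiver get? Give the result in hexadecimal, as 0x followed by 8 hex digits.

0x2C9B94F4

Stored little-endian, the bytes at ascending addresses are 2C 9B 94 F4.
Read back as big-endian, the last byte is least significant, giving 0x2C9B94F4.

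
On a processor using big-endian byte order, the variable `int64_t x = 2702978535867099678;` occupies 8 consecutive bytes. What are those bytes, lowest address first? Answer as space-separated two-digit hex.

2702978535867099678 in hexadecimal, padded to 64 bits, is 0x2582E8A849DD2A1E.
Split into bytes (most-significant first): 25 82 E8 A8 49 DD 2A 1E.
Big-endian: lowest address holds the most-significant byte.
So the memory order matches the most-significant-first order: 25 82 E8 A8 49 DD 2A 1E.

25 82 E8 A8 49 DD 2A 1E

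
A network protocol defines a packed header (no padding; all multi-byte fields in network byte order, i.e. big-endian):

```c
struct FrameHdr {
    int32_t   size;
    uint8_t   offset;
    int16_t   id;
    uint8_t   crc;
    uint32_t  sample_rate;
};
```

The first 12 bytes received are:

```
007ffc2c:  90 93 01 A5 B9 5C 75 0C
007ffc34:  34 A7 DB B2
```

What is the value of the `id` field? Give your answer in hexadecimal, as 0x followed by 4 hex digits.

`id` follows `size` (4 B), `offset` (1 B), so it starts at offset 4 + 1 = 5 and occupies 2 bytes.
Bytes at offsets 5..6: 5C 75.
Big-endian stores the most-significant byte at the lowest address.
The bytes are already most-significant first: 0x5C75.

0x5C75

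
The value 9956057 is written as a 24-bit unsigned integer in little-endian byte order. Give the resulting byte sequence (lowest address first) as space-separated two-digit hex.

D9 EA 97

9956057 in hexadecimal, padded to 24 bits, is 0x97EAD9.
Split into bytes (most-significant first): 97 EA D9.
In little-endian order the low byte comes first in memory.
So at ascending addresses the bytes are D9 EA 97.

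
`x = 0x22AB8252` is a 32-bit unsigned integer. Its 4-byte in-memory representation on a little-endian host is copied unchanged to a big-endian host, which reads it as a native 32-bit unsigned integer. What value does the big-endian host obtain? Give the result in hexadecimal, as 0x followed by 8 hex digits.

0x5282AB22

Stored little-endian, the bytes at ascending addresses are 52 82 AB 22.
Read back as big-endian, the last byte is least significant, giving 0x5282AB22.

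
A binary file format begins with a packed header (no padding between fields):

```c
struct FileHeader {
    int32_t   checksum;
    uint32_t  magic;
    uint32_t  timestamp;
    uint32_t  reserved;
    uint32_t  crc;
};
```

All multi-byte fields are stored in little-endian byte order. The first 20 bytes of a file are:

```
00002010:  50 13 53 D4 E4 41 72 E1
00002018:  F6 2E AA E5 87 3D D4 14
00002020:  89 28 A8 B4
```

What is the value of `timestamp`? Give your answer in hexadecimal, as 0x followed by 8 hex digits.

0xE5AA2EF6

`timestamp` follows `checksum` (4 B), `magic` (4 B), so it starts at offset 4 + 4 = 8 and occupies 4 bytes.
Bytes at offsets 8..11: F6 2E AA E5.
In little-endian order the low byte comes first in memory.
Reassemble most-significant byte first: E5 AA 2E F6 → 0xE5AA2EF6.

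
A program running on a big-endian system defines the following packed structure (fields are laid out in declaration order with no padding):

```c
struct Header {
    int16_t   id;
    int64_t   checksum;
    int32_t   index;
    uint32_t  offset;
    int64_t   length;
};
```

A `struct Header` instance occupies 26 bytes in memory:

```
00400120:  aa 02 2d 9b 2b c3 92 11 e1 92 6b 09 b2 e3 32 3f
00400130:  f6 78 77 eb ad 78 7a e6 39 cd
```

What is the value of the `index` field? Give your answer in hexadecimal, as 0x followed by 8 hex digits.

0x6B09B2E3

`index` follows `id` (2 B), `checksum` (8 B), so it starts at offset 2 + 8 = 10 and occupies 4 bytes.
Bytes at offsets 10..13: 6B 09 B2 E3.
Big-endian: lowest address holds the most-significant byte.
The bytes are already most-significant first: 0x6B09B2E3.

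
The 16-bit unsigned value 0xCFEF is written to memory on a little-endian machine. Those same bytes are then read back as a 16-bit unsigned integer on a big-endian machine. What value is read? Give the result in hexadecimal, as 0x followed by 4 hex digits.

0xEFCF

Stored little-endian, the bytes at ascending addresses are EF CF.
Read back as big-endian, the last byte is least significant, giving 0xEFCF.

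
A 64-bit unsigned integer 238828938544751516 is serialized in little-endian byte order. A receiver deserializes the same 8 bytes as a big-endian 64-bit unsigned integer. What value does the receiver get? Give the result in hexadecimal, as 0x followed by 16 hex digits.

238828938544751516 in 64-bit hexadecimal is 0x03507DA77C0B239C.
Stored little-endian, the bytes at ascending addresses are 9C 23 0B 7C A7 7D 50 03.
Read back as big-endian, the last byte is least significant, giving 0x9C230B7CA77D5003.

0x9C230B7CA77D5003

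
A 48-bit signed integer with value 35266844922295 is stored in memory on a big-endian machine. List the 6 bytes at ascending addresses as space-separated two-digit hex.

35266844922295 in hexadecimal, padded to 48 bits, is 0x201333C391B7.
Split into bytes (most-significant first): 20 13 33 C3 91 B7.
In big-endian order the high byte comes first in memory.
So the memory order matches the most-significant-first order: 20 13 33 C3 91 B7.

20 13 33 C3 91 B7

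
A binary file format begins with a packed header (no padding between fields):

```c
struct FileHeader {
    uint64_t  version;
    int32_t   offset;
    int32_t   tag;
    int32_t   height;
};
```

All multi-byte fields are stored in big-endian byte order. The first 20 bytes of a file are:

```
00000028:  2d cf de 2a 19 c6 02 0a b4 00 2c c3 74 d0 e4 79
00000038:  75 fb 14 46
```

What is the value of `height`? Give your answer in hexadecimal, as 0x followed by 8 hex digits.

0x75FB1446

`height` follows `version` (8 B), `offset` (4 B), `tag` (4 B), so it starts at offset 8 + 4 + 4 = 16 and occupies 4 bytes.
Bytes at offsets 16..19: 75 FB 14 46.
Big-endian: lowest address holds the most-significant byte.
The bytes are already most-significant first: 0x75FB1446.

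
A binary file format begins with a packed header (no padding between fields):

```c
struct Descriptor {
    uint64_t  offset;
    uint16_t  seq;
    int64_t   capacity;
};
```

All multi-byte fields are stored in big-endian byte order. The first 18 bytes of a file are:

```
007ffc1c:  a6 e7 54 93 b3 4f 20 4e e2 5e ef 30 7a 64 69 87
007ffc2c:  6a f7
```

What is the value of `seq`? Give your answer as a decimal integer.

`seq` follows `offset` (8 bytes), so it starts at byte offset 8 and occupies 2 bytes.
Bytes at offsets 8..9: E2 5E.
In big-endian order the high byte comes first in memory.
The bytes are already most-significant first: 0xE25E.
0xE25E = 57950.

57950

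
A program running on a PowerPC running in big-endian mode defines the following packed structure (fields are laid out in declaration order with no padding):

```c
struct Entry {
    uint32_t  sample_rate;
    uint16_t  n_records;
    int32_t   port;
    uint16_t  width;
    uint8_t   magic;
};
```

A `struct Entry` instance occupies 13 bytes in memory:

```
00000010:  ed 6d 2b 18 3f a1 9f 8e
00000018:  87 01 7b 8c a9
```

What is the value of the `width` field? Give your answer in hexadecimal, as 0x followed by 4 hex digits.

0x7B8C

`width` follows `sample_rate` (4 B), `n_records` (2 B), `port` (4 B), so it starts at offset 4 + 2 + 4 = 10 and occupies 2 bytes.
Bytes at offsets 10..11: 7B 8C.
In big-endian order the high byte comes first in memory.
The bytes are already most-significant first: 0x7B8C.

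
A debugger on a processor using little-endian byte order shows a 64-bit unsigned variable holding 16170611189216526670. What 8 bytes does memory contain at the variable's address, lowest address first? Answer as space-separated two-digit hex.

4E 41 35 76 33 8D 69 E0

16170611189216526670 in hexadecimal, padded to 64 bits, is 0xE0698D337635414E.
Split into bytes (most-significant first): E0 69 8D 33 76 35 41 4E.
In little-endian order the low byte comes first in memory.
So at ascending addresses the bytes are 4E 41 35 76 33 8D 69 E0.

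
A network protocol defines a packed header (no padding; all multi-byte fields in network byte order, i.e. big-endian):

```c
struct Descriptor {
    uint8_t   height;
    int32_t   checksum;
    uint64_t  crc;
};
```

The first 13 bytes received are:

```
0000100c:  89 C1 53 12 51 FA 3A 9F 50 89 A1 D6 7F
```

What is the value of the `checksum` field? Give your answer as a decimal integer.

`checksum` follows `height` (1 byte), so it starts at byte offset 1 and occupies 4 bytes.
Bytes at offsets 1..4: C1 53 12 51.
In big-endian order the high byte comes first in memory.
The bytes are already most-significant first: 0xC1531251.
Top bit is set, so as a signed 32-bit value this is 0xC1531251 − 2^32 = -1051520431.

-1051520431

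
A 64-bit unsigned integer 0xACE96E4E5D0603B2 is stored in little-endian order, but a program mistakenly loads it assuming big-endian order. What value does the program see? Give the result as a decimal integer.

Stored little-endian, the bytes at ascending addresses are B2 03 06 5D 4E 6E E9 AC.
Read back as big-endian, the last byte is least significant, giving 0xB203065D4E6EE9AC.
0xB203065D4E6EE9AC = 12827103161498921388.

12827103161498921388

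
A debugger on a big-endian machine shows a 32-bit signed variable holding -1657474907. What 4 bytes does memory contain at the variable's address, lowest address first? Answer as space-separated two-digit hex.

Two's complement of -1657474907 in 32 bits: 1657474907 = 0x62CB0F5B; invert → 0x9D34F0A4; add 1 → 0x9D34F0A5.
Split into bytes (most-significant first): 9D 34 F0 A5.
Big-endian: lowest address holds the most-significant byte.
So the memory order matches the most-significant-first order: 9D 34 F0 A5.

9D 34 F0 A5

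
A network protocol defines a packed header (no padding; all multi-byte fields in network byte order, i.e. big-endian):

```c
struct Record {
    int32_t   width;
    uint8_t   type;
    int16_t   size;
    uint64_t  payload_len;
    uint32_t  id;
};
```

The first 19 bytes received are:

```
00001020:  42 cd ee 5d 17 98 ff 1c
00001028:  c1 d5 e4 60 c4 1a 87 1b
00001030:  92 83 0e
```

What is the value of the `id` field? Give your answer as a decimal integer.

`id` follows `width` (4 B), `type` (1 B), `size` (2 B), `payload_len` (8 B), so it starts at offset 4 + 1 + 2 + 8 = 15 and occupies 4 bytes.
Bytes at offsets 15..18: 1B 92 83 0E.
Big-endian stores the most-significant byte at the lowest address.
The bytes are already most-significant first: 0x1B92830E.
0x1B92830E = 462586638.

462586638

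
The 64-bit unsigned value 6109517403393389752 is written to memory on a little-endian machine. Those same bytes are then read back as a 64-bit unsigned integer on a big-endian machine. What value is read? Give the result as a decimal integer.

6109517403393389752 in 64-bit hexadecimal is 0x54C95DB5725474B8.
Stored little-endian, the bytes at ascending addresses are B8 74 54 72 B5 5D C9 54.
Read back as big-endian, the last byte is least significant, giving 0xB8745472B55DC954.
0xB8745472B55DC954 = 13291341251923003732.

13291341251923003732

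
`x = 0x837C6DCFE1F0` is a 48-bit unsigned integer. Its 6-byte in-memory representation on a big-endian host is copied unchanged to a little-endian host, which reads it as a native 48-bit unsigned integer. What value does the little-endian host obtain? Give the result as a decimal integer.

264852638366851

Stored big-endian, the bytes at ascending addresses are 83 7C 6D CF E1 F0.
Read back as little-endian, the first byte is least significant, giving 0xF0E1CF6D7C83.
0xF0E1CF6D7C83 = 264852638366851.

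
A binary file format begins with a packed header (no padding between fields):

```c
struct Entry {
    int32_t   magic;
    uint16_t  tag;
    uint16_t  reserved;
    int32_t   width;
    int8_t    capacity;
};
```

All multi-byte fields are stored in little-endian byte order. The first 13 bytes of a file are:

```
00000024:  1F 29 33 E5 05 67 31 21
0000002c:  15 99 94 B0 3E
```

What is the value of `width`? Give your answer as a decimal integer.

`width` follows `magic` (4 B), `tag` (2 B), `reserved` (2 B), so it starts at offset 4 + 2 + 2 = 8 and occupies 4 bytes.
Bytes at offsets 8..11: 15 99 94 B0.
Little-endian: lowest address holds the least-significant byte.
Reassemble most-significant byte first: B0 94 99 15 → 0xB0949915.
Top bit is set, so as a signed 32-bit value this is 0xB0949915 − 2^32 = -1332438763.

-1332438763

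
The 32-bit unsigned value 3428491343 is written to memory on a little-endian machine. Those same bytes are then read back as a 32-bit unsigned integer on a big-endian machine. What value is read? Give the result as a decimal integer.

3428491343 in 32-bit hexadecimal is 0xCC5AA04F.
Stored little-endian, the bytes at ascending addresses are 4F A0 5A CC.
Read back as big-endian, the last byte is least significant, giving 0x4FA05ACC.
0x4FA05ACC = 1335909068.

1335909068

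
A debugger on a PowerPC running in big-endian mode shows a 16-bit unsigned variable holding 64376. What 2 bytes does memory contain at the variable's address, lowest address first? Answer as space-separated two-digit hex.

64376 in hexadecimal, padded to 16 bits, is 0xFB78.
Split into bytes (most-significant first): FB 78.
Big-endian: lowest address holds the most-significant byte.
So the memory order matches the most-significant-first order: FB 78.

FB 78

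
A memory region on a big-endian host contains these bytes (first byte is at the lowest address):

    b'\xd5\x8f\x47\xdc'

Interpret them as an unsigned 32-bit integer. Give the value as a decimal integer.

Big-endian: lowest address holds the most-significant byte.
The bytes are already most-significant first: 0xD58F47DC.
0xD58F47DC = 3582937052.

3582937052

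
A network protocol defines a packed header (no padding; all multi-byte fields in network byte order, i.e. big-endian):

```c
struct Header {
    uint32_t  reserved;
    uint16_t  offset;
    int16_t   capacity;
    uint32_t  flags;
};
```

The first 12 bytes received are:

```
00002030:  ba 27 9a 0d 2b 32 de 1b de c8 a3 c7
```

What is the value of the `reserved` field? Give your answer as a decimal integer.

`reserved` is the first field, at byte offset 0, occupying 4 bytes.
Bytes at offsets 0..3: BA 27 9A 0D.
Big-endian: lowest address holds the most-significant byte.
The bytes are already most-significant first: 0xBA279A0D.
0xBA279A0D = 3123157517.

3123157517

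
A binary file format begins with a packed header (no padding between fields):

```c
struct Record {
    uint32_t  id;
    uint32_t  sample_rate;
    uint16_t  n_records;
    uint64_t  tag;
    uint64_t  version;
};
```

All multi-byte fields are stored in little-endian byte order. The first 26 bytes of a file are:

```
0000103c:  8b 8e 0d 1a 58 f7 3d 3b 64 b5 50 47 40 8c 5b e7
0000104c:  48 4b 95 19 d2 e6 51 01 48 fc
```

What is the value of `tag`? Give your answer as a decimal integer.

5424840131548825424

`tag` follows `id` (4 B), `sample_rate` (4 B), `n_records` (2 B), so it starts at offset 4 + 4 + 2 = 10 and occupies 8 bytes.
Bytes at offsets 10..17: 50 47 40 8C 5B E7 48 4B.
Little-endian: lowest address holds the least-significant byte.
Reassemble most-significant byte first: 4B 48 E7 5B 8C 40 47 50 → 0x4B48E75B8C404750.
0x4B48E75B8C404750 = 5424840131548825424.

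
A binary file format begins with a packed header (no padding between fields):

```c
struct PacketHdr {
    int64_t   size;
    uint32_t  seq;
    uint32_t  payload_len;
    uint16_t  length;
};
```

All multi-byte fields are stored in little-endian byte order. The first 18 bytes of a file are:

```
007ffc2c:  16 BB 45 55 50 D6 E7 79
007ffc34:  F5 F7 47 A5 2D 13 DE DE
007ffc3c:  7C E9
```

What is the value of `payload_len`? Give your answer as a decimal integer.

`payload_len` follows `size` (8 B), `seq` (4 B), so it starts at offset 8 + 4 = 12 and occupies 4 bytes.
Bytes at offsets 12..15: 2D 13 DE DE.
Little-endian stores the least-significant byte at the lowest address.
Reassemble most-significant byte first: DE DE 13 2D → 0xDEDE132D.
0xDEDE132D = 3739095853.

3739095853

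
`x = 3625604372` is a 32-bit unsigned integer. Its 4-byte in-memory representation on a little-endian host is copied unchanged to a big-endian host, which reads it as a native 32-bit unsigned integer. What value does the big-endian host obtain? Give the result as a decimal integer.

3625604372 in 32-bit hexadecimal is 0xD81A5514.
Stored little-endian, the bytes at ascending addresses are 14 55 1A D8.
Read back as big-endian, the last byte is least significant, giving 0x14551AD8.
0x14551AD8 = 341121752.

341121752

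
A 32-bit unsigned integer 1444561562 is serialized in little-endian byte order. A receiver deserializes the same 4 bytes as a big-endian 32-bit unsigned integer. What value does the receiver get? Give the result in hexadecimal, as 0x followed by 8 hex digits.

0x9A421A56

1444561562 in 32-bit hexadecimal is 0x561A429A.
Stored little-endian, the bytes at ascending addresses are 9A 42 1A 56.
Read back as big-endian, the last byte is least significant, giving 0x9A421A56.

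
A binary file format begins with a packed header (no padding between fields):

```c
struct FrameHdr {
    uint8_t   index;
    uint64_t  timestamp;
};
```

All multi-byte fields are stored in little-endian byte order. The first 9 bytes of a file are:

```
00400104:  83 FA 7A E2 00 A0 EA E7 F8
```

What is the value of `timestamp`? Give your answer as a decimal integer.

17935562013956799226

`timestamp` follows `index` (1 byte), so it starts at byte offset 1 and occupies 8 bytes.
Bytes at offsets 1..8: FA 7A E2 00 A0 EA E7 F8.
Little-endian: lowest address holds the least-significant byte.
Reassemble most-significant byte first: F8 E7 EA A0 00 E2 7A FA → 0xF8E7EAA000E27AFA.
0xF8E7EAA000E27AFA = 17935562013956799226.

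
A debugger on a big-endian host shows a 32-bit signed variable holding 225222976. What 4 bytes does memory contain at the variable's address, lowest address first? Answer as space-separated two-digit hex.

225222976 in hexadecimal, padded to 32 bits, is 0x0D6CA140.
Split into bytes (most-significant first): 0D 6C A1 40.
In big-endian order the high byte comes first in memory.
So the memory order matches the most-significant-first order: 0D 6C A1 40.

0D 6C A1 40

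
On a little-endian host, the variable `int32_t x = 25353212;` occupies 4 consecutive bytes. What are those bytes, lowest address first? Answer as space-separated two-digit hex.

25353212 in hexadecimal, padded to 32 bits, is 0x0182DBFC.
Split into bytes (most-significant first): 01 82 DB FC.
In little-endian order the low byte comes first in memory.
So at ascending addresses the bytes are FC DB 82 01.

FC DB 82 01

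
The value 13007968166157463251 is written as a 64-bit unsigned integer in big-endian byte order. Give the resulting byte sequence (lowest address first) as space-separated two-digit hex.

B4 85 96 20 C1 67 AE D3

13007968166157463251 in hexadecimal, padded to 64 bits, is 0xB4859620C167AED3.
Split into bytes (most-significant first): B4 85 96 20 C1 67 AE D3.
Big-endian stores the most-significant byte at the lowest address.
So the memory order matches the most-significant-first order: B4 85 96 20 C1 67 AE D3.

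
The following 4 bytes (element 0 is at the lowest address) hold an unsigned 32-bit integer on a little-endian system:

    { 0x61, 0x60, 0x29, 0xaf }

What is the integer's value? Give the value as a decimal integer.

In little-endian order the low byte comes first in memory.
Reassemble most-significant byte first: AF 29 60 61 → 0xAF296061.
0xAF296061 = 2938724449.

2938724449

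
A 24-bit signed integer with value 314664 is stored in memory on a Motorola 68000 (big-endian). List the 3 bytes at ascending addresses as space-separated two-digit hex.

04 CD 28

314664 in hexadecimal, padded to 24 bits, is 0x04CD28.
Split into bytes (most-significant first): 04 CD 28.
Big-endian stores the most-significant byte at the lowest address.
So the memory order matches the most-significant-first order: 04 CD 28.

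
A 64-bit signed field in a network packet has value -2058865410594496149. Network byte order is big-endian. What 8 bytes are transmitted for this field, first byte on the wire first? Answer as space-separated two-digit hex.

E3 6D 70 D1 41 2D 21 6B

Two's complement of -2058865410594496149 in 64 bits: 2058865410594496149 = 0x1C928F2EBED2DE95; invert → 0xE36D70D1412D216A; add 1 → 0xE36D70D1412D216B.
Split into bytes (most-significant first): E3 6D 70 D1 41 2D 21 6B.
In big-endian order the high byte comes first in memory.
So the memory order matches the most-significant-first order: E3 6D 70 D1 41 2D 21 6B.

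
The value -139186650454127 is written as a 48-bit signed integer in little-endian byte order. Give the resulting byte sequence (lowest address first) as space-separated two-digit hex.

Two's complement of -139186650454127 in 48 bits: 139186650454127 = 0x7E96EADB986F; invert → 0x816915246790; add 1 → 0x816915246791.
Split into bytes (most-significant first): 81 69 15 24 67 91.
Little-endian: lowest address holds the least-significant byte.
So at ascending addresses the bytes are 91 67 24 15 69 81.

91 67 24 15 69 81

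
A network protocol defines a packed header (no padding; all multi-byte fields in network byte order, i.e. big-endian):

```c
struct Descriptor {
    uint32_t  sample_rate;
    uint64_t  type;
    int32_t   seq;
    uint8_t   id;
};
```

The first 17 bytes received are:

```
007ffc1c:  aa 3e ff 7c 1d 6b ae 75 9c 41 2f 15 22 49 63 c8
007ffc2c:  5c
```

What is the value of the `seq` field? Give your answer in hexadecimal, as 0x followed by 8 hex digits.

0x224963C8

`seq` follows `sample_rate` (4 B), `type` (8 B), so it starts at offset 4 + 8 = 12 and occupies 4 bytes.
Bytes at offsets 12..15: 22 49 63 C8.
Big-endian stores the most-significant byte at the lowest address.
The bytes are already most-significant first: 0x224963C8.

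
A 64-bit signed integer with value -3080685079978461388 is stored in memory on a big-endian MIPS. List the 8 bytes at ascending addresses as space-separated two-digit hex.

Two's complement of -3080685079978461388 in 64 bits: 3080685079978461388 = 0x2AC0CAC210F648CC; invert → 0xD53F353DEF09B733; add 1 → 0xD53F353DEF09B734.
Split into bytes (most-significant first): D5 3F 35 3D EF 09 B7 34.
In big-endian order the high byte comes first in memory.
So the memory order matches the most-significant-first order: D5 3F 35 3D EF 09 B7 34.

D5 3F 35 3D EF 09 B7 34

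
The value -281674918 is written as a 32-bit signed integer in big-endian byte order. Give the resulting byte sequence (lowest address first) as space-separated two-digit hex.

EF 35 FB 5A

Two's complement of -281674918 in 32 bits: 281674918 = 0x10CA04A6; invert → 0xEF35FB59; add 1 → 0xEF35FB5A.
Split into bytes (most-significant first): EF 35 FB 5A.
In big-endian order the high byte comes first in memory.
So the memory order matches the most-significant-first order: EF 35 FB 5A.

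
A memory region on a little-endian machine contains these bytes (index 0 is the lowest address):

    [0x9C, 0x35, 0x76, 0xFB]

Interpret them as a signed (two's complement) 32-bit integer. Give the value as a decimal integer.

-76139108

In little-endian order the low byte comes first in memory.
Reassemble most-significant byte first: FB 76 35 9C → 0xFB76359C.
Top bit is set, so as a signed 32-bit value this is 0xFB76359C − 2^32 = -76139108.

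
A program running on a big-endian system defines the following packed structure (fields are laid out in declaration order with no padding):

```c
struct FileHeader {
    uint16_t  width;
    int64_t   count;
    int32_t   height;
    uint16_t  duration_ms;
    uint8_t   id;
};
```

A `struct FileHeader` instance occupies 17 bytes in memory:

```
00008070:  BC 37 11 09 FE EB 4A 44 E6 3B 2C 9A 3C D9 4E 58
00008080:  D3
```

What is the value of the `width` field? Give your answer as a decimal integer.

`width` is the first field, at byte offset 0, occupying 2 bytes.
Bytes at offsets 0..1: BC 37.
In big-endian order the high byte comes first in memory.
The bytes are already most-significant first: 0xBC37.
0xBC37 = 48183.

48183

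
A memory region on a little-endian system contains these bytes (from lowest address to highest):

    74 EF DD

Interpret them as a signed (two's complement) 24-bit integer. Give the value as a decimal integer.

-2232460

Little-endian: lowest address holds the least-significant byte.
Reassemble most-significant byte first: DD EF 74 → 0xDDEF74.
Top bit is set, so as a signed 24-bit value this is 0xDDEF74 − 2^24 = -2232460.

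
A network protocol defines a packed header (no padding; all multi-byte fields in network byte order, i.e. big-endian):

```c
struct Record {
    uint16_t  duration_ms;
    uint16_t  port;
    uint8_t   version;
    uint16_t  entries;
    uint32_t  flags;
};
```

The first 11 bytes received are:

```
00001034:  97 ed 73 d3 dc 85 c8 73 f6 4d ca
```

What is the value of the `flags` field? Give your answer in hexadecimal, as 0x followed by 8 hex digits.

0x73F64DCA

`flags` follows `duration_ms` (2 B), `port` (2 B), `version` (1 B), `entries` (2 B), so it starts at offset 2 + 2 + 1 + 2 = 7 and occupies 4 bytes.
Bytes at offsets 7..10: 73 F6 4D CA.
Big-endian stores the most-significant byte at the lowest address.
The bytes are already most-significant first: 0x73F64DCA.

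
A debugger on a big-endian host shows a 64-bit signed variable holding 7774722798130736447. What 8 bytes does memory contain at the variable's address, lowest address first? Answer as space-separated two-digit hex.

6B E5 5D 31 51 B6 AD 3F

7774722798130736447 in hexadecimal, padded to 64 bits, is 0x6BE55D3151B6AD3F.
Split into bytes (most-significant first): 6B E5 5D 31 51 B6 AD 3F.
Big-endian: lowest address holds the most-significant byte.
So the memory order matches the most-significant-first order: 6B E5 5D 31 51 B6 AD 3F.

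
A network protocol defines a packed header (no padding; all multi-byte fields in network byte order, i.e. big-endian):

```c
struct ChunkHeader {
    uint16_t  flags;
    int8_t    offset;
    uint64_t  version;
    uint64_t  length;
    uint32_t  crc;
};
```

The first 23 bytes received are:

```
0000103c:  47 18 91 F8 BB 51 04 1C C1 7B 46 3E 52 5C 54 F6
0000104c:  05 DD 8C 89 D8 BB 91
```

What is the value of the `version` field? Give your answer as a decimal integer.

17923008220155181894

`version` follows `flags` (2 B), `offset` (1 B), so it starts at offset 2 + 1 = 3 and occupies 8 bytes.
Bytes at offsets 3..10: F8 BB 51 04 1C C1 7B 46.
In big-endian order the high byte comes first in memory.
The bytes are already most-significant first: 0xF8BB51041CC17B46.
0xF8BB51041CC17B46 = 17923008220155181894.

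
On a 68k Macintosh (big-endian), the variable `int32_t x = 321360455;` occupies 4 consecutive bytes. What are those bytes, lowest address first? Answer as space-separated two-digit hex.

13 27 92 47

321360455 in hexadecimal, padded to 32 bits, is 0x13279247.
Split into bytes (most-significant first): 13 27 92 47.
Big-endian stores the most-significant byte at the lowest address.
So the memory order matches the most-significant-first order: 13 27 92 47.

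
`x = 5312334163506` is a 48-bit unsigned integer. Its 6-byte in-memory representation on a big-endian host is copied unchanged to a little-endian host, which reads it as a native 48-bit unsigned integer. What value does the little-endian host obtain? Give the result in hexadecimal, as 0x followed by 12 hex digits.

5312334163506 in 48-bit hexadecimal is 0x04D4DFCA6E32.
Stored big-endian, the bytes at ascending addresses are 04 D4 DF CA 6E 32.
Read back as little-endian, the first byte is least significant, giving 0x326ECADFD404.

0x326ECADFD404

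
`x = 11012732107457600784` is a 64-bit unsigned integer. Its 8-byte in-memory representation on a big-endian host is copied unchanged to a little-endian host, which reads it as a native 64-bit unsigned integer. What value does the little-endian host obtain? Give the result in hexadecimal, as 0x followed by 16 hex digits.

11012732107457600784 in 64-bit hexadecimal is 0x98D51580F78C9D10.
Stored big-endian, the bytes at ascending addresses are 98 D5 15 80 F7 8C 9D 10.
Read back as little-endian, the first byte is least significant, giving 0x109D8CF78015D598.

0x109D8CF78015D598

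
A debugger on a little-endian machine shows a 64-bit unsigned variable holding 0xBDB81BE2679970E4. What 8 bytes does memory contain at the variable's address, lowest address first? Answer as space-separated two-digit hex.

E4 70 99 67 E2 1B B8 BD

Split into bytes (most-significant first): BD B8 1B E2 67 99 70 E4.
Little-endian: lowest address holds the least-significant byte.
So at ascending addresses the bytes are E4 70 99 67 E2 1B B8 BD.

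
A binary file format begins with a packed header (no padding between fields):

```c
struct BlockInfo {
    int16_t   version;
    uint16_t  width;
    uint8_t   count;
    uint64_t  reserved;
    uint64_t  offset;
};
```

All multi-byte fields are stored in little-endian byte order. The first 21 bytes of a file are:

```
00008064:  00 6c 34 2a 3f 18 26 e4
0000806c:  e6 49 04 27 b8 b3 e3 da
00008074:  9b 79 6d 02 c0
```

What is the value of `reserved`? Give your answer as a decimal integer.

`reserved` follows `version` (2 B), `width` (2 B), `count` (1 B), so it starts at offset 2 + 2 + 1 = 5 and occupies 8 bytes.
Bytes at offsets 5..12: 18 26 E4 E6 49 04 27 B8.
In little-endian order the low byte comes first in memory.
Reassemble most-significant byte first: B8 27 04 49 E6 E4 26 18 → 0xB8270449E6E42618.
0xB8270449E6E42618 = 13269579542523291160.

13269579542523291160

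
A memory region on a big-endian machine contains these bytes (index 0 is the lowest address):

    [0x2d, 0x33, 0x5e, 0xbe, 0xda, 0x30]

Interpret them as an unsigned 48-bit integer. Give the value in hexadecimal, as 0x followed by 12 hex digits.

0x2D335EBEDA30

In big-endian order the high byte comes first in memory.
The bytes are already most-significant first: 0x2D335EBEDA30.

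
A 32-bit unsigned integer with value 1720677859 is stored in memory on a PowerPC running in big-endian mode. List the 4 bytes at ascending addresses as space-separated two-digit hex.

1720677859 in hexadecimal, padded to 32 bits, is 0x668F75E3.
Split into bytes (most-significant first): 66 8F 75 E3.
Big-endian: lowest address holds the most-significant byte.
So the memory order matches the most-significant-first order: 66 8F 75 E3.

66 8F 75 E3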